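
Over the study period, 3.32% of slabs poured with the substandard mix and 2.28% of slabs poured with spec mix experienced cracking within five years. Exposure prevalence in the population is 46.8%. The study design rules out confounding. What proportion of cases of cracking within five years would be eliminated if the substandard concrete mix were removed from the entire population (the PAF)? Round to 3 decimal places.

p₁ = 0.0332, p₀ = 0.0228.
Overall risk P(Y=1) = π·p₁ + (1−π)·p₀ = 0.468×0.0332 + 0.532×0.0228 = 0.027667.
Under exogeneity, PAF = [P(Y=1) − p₀] / P(Y=1).
PAF = (0.027667 − 0.0228) / 0.027667 ≈ 0.1759

PAF ≈ 0.176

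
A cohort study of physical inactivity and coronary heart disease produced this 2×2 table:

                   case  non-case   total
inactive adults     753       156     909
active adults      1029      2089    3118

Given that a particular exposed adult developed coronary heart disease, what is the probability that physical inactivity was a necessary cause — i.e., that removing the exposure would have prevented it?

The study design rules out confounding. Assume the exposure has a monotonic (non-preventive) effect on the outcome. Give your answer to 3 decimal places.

PN ≈ 0.602

p₁ = P(outcome | exposed) = 753/909 = 0.82838
p₀ = P(outcome | unexposed) = 1029/3118 = 0.33002
Under exogeneity and monotonicity, PN = (p₁ − p₀) / p₁.
PN = (0.82838 − 0.33002) / 0.82838 = 0.49836 / 0.82838 ≈ 0.6016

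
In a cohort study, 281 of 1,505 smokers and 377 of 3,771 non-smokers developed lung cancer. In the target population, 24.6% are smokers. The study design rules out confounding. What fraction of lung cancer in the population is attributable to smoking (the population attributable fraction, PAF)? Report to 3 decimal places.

PAF ≈ 0.176

p₁ = P(outcome | exposed) = 281/1505 = 0.18671
p₀ = P(outcome | unexposed) = 377/3771 = 0.099973
Overall risk P(Y=1) = π·p₁ + (1−π)·p₀ = 0.246×0.18671 + 0.754×0.099973 = 0.12131.
Under exogeneity, PAF = [P(Y=1) − p₀] / P(Y=1).
PAF = (0.12131 − 0.099973) / 0.12131 ≈ 0.1759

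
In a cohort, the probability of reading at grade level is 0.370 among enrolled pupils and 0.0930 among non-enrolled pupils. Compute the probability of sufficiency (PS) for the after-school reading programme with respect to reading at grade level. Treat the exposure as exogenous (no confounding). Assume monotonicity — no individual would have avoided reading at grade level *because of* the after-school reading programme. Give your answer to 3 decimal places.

PS ≈ 0.305

Let p₁ = 0.37, p₀ = 0.093.
Under exogeneity and monotonicity, PS = (p₁ − p₀) / (1 − p₀).
PS = (0.37 − 0.093) / (1 − 0.093) = 0.277 / 0.907 ≈ 0.3054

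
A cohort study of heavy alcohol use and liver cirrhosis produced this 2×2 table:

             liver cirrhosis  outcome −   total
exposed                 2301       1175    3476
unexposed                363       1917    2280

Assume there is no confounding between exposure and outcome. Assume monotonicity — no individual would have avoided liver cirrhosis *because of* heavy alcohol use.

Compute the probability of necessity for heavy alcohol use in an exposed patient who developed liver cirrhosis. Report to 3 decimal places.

p₁ = P(outcome | exposed) = 2301/3476 = 0.66197
p₀ = P(outcome | unexposed) = 363/2280 = 0.15921
Under exogeneity and monotonicity, PN = (p₁ − p₀)/p₁.
PN = (0.66197 − 0.15921) / 0.66197 ≈ 0.7595

PN ≈ 0.759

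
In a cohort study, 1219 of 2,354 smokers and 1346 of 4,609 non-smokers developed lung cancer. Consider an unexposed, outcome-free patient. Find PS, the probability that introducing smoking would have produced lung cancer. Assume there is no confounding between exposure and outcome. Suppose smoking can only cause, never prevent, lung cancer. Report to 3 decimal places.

PS ≈ 0.319

p₁ = P(outcome | exposed) = 1219/2354 = 0.51784
p₀ = P(outcome | unexposed) = 1346/4609 = 0.29204
Under exogeneity and monotonicity, PS = (p₁ − p₀) / (1 − p₀).
PS = (0.51784 − 0.29204) / (1 − 0.29204) = 0.2258 / 0.70796 ≈ 0.3189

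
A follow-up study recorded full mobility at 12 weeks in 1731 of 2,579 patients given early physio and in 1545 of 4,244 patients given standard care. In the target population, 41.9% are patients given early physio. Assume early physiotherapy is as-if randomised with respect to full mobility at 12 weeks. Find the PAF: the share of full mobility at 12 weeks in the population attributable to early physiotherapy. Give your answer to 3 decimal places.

PAF ≈ 0.261

p₁ = P(outcome | exposed) = 1731/2579 = 0.67119
p₀ = P(outcome | unexposed) = 1545/4244 = 0.36404
Overall risk P(Y=1) = π·p₁ + (1−π)·p₀ = 0.419×0.67119 + 0.581×0.36404 = 0.49274.
Under exogeneity, PAF = [P(Y=1) − p₀] / P(Y=1).
PAF = (0.49274 − 0.36404) / 0.49274 ≈ 0.2612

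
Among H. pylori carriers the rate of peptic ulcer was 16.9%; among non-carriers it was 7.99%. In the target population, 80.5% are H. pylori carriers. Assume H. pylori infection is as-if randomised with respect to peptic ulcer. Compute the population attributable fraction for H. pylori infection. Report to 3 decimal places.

PAF ≈ 0.473

p₁ = 0.169, p₀ = 0.0799.
Overall risk P(Y=1) = π·p₁ + (1−π)·p₀ = 0.805×0.169 + 0.195×0.0799 = 0.15163.
Under exogeneity, PAF = [P(Y=1) − p₀] / P(Y=1).
PAF = (0.15163 − 0.0799) / 0.15163 ≈ 0.4730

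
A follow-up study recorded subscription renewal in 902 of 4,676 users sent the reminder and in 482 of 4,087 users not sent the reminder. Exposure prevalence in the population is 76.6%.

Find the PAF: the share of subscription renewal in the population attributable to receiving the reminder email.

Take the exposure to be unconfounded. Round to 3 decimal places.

p₁ = P(outcome | exposed) = 902/4676 = 0.1929
p₀ = P(outcome | unexposed) = 482/4087 = 0.11793
Overall risk P(Y=1) = π·p₁ + (1−π)·p₀ = 0.766×0.1929 + 0.234×0.11793 = 0.17536.
Under exogeneity, PAF = [P(Y=1) − p₀] / P(Y=1).
PAF = (0.17536 − 0.11793) / 0.17536 ≈ 0.3275

PAF ≈ 0.327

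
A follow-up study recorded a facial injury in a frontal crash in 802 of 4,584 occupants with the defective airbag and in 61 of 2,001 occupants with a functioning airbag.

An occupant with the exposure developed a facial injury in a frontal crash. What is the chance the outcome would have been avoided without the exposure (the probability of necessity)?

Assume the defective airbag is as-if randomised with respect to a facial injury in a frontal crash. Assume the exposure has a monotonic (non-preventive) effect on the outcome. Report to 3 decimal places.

p₁ = P(outcome | exposed) = 802/4584 = 0.17496
p₀ = P(outcome | unexposed) = 61/2001 = 0.030485
Under exogeneity and monotonicity, PN = (p₁ − p₀) / p₁.
PN = (0.17496 − 0.030485) / 0.17496 = 0.14447 / 0.17496 ≈ 0.8258

PN ≈ 0.826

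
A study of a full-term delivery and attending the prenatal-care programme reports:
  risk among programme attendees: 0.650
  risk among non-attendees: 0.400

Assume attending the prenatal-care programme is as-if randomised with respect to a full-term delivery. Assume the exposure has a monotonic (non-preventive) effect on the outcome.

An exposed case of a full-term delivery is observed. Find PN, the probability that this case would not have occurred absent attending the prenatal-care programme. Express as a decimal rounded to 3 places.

Let p₁ = 0.65, p₀ = 0.4.
Under exogeneity and monotonicity, PN = (p₁ − p₀) / p₁.
PN = (0.65 − 0.4) / 0.65 = 0.25 / 0.65 ≈ 0.3846

PN ≈ 0.385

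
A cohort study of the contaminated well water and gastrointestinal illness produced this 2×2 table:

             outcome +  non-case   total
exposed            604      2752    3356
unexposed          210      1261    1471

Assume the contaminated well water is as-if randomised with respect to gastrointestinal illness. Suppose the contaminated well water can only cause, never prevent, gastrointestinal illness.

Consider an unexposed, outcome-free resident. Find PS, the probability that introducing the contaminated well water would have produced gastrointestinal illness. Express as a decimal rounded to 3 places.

p₁ = P(outcome | exposed) = 604/3356 = 0.17998
p₀ = P(outcome | unexposed) = 210/1471 = 0.14276
Under exogeneity and monotonicity, PS = (p₁ − p₀)/(1 − p₀).
PS = (0.17998 − 0.14276) / 0.85724 ≈ 0.0434

PS ≈ 0.043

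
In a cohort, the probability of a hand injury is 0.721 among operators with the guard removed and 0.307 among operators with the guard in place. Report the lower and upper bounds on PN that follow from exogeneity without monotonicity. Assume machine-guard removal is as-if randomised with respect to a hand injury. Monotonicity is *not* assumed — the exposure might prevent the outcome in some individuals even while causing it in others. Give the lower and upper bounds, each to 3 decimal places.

0.574 ≤ PN ≤ 0.961

Let p₁ = 0.721, p₀ = 0.307.
Under exogeneity alone the bounds on PN are max{0,(p₁−p₀)/p₁} ≤ PN ≤ min{1,(1−p₀)/p₁}.
  lower = (p₁ − p₀)/p₁ = 0.414 / 0.721 ≈ 0.5742
  upper = min{1, (1 − p₀)/p₁} = 0.693 / 0.721 ≈ 0.9612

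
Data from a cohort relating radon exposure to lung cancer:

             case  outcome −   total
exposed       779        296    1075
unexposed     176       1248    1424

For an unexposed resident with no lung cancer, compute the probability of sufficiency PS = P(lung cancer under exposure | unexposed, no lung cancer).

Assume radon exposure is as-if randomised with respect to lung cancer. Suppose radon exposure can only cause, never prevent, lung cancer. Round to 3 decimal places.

PS ≈ 0.686

p₁ = P(outcome | exposed) = 779/1075 = 0.72465
p₀ = P(outcome | unexposed) = 176/1424 = 0.1236
Under exogeneity and monotonicity, PS = (p₁ − p₀)/(1 − p₀).
PS = (0.72465 − 0.1236) / 0.8764 ≈ 0.6858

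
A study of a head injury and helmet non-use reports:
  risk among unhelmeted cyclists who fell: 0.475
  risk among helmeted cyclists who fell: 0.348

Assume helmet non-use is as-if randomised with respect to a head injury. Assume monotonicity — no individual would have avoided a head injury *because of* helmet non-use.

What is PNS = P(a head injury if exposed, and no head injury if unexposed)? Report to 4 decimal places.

PNS ≈ 0.1270

Let p₁ = 0.475, p₀ = 0.348.
Under exogeneity and monotonicity, PNS = p₁ − p₀.
PNS = 0.475 − 0.348 = 0.127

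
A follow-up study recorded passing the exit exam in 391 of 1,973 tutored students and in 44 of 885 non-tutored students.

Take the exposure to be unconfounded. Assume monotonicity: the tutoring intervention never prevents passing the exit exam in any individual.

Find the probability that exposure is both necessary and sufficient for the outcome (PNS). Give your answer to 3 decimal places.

p₁ = P(outcome | exposed) = 391/1973 = 0.19818
p₀ = P(outcome | unexposed) = 44/885 = 0.049718
Under exogeneity and monotonicity, PNS = p₁ − p₀.
PNS = 0.19818 − 0.049718 = 0.14846

PNS ≈ 0.148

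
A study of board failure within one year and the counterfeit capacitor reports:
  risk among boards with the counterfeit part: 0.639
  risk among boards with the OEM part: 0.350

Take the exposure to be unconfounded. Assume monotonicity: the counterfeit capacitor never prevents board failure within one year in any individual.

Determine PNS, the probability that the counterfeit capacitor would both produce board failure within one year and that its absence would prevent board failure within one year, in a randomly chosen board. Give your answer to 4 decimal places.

PNS ≈ 0.2890

Let p₁ = 0.639, p₀ = 0.35.
Under exogeneity and monotonicity, PNS = p₁ − p₀.
PNS = 0.639 − 0.35 = 0.289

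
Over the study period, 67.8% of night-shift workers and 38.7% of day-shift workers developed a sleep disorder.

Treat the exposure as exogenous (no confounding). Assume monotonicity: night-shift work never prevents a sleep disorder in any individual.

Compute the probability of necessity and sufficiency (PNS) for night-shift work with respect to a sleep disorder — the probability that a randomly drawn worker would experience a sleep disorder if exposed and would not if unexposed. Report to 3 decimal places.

p₁ = 0.678, p₀ = 0.387.
Under exogeneity and monotonicity, PNS = p₁ − p₀.
PNS = 0.678 − 0.387 = 0.291

PNS ≈ 0.291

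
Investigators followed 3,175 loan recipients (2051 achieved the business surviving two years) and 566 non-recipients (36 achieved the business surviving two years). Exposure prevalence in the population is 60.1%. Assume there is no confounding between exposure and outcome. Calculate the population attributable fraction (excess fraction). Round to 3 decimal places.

p₁ = P(outcome | exposed) = 2051/3175 = 0.64598
p₀ = P(outcome | unexposed) = 36/566 = 0.063604
Overall risk P(Y=1) = π·p₁ + (1−π)·p₀ = 0.601×0.64598 + 0.399×0.063604 = 0.41361.
Under exogeneity, PAF = [P(Y=1) − p₀] / P(Y=1).
PAF = (0.41361 − 0.063604) / 0.41361 ≈ 0.8462

PAF ≈ 0.846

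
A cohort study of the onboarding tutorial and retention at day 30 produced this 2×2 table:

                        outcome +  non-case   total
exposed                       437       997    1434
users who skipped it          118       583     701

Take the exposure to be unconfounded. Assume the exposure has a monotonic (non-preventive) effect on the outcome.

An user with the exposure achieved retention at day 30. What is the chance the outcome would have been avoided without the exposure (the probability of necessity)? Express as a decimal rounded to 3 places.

PN ≈ 0.448

p₁ = P(outcome | exposed) = 437/1434 = 0.30474
p₀ = P(outcome | unexposed) = 118/701 = 0.16833
Under exogeneity and monotonicity, PN = (p₁ − p₀)/p₁.
PN = (0.30474 − 0.16833) / 0.30474 ≈ 0.4476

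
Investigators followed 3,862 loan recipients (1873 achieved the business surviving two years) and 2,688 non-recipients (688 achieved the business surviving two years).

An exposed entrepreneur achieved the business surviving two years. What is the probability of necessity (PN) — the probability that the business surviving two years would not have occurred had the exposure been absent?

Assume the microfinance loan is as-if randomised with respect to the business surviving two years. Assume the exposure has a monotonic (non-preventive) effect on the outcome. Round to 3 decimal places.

p₁ = P(outcome | exposed) = 1873/3862 = 0.48498
p₀ = P(outcome | unexposed) = 688/2688 = 0.25595
Under exogeneity and monotonicity, PN = (p₁ − p₀) / p₁.
PN = (0.48498 − 0.25595) / 0.48498 = 0.22903 / 0.48498 ≈ 0.4722

PN ≈ 0.472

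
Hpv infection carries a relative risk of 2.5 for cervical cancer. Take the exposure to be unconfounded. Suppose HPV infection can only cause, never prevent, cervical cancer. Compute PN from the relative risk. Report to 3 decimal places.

Under exogeneity and monotonicity, PN = (RR − 1) / RR = 1 − 1/RR.
PN = (2.5 − 1) / 2.5 = 1.5 / 2.5 ≈ 0.6000

PN ≈ 0.600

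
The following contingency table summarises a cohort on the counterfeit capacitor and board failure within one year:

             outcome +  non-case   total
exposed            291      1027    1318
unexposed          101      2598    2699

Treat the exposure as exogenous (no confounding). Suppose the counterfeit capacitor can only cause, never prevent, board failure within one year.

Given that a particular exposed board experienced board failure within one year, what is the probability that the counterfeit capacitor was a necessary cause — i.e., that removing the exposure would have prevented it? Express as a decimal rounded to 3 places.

PN ≈ 0.831

p₁ = P(outcome | exposed) = 291/1318 = 0.22079
p₀ = P(outcome | unexposed) = 101/2699 = 0.037421
Under exogeneity and monotonicity, PN = (p₁ − p₀) / p₁.
PN = (0.22079 − 0.037421) / 0.22079 = 0.18337 / 0.22079 ≈ 0.8305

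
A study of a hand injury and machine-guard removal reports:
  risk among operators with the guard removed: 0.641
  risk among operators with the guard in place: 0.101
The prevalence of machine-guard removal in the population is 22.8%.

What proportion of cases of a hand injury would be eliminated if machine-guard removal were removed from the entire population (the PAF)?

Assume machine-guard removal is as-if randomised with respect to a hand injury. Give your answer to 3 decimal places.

PAF ≈ 0.549

Let p₁ = 0.641, p₀ = 0.101.
Overall risk P(Y=1) = π·p₁ + (1−π)·p₀ = 0.228×0.641 + 0.772×0.101 = 0.22412.
Under exogeneity, PAF = [P(Y=1) − p₀] / P(Y=1).
PAF = (0.22412 − 0.101) / 0.22412 ≈ 0.5493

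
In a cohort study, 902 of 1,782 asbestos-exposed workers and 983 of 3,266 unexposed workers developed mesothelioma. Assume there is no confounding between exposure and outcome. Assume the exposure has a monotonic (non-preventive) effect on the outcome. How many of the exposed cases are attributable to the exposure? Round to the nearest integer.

about 366 cases

p₁ = P(outcome | exposed) = 902/1782 = 0.50617
p₀ = P(outcome | unexposed) = 983/3266 = 0.30098
PN = (p₁ − p₀)/p₁ = (0.50617 − 0.30098) / 0.50617 ≈ 0.40538.
Attributable cases ≈ PN × (exposed cases) = 0.40538 × 902 ≈ 365.65.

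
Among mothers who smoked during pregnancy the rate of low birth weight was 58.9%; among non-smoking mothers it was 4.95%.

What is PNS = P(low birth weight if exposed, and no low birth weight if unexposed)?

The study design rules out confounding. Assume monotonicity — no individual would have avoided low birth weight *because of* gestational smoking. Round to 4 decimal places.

p₁ = 0.589, p₀ = 0.0495.
Under exogeneity and monotonicity, PNS = p₁ − p₀.
PNS = 0.589 − 0.0495 = 0.5395

PNS ≈ 0.5395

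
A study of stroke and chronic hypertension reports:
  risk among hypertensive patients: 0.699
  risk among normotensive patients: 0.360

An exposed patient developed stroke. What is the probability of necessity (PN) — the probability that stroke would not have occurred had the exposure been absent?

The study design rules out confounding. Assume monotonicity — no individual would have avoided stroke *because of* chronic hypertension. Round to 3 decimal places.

PN ≈ 0.485

Let p₁ = 0.699, p₀ = 0.36.
Under exogeneity and monotonicity, PN = (p₁ − p₀) / p₁.
PN = (0.699 − 0.36) / 0.699 = 0.339 / 0.699 ≈ 0.4850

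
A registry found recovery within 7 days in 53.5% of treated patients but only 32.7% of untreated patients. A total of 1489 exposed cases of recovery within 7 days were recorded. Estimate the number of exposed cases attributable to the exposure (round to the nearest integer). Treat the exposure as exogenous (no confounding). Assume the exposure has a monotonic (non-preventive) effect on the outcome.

about 579 cases

p₁ = 0.535, p₀ = 0.327.
PN = (p₁ − p₀)/p₁ = (0.535 − 0.327) / 0.535 ≈ 0.38879.
Attributable cases ≈ PN × (exposed cases) = 0.38879 × 1489 ≈ 578.90.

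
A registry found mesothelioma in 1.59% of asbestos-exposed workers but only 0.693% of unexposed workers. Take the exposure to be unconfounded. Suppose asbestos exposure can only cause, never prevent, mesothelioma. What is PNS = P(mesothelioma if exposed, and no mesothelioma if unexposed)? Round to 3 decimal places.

PNS ≈ 0.009

p₁ = 0.0159, p₀ = 0.00693.
Under exogeneity and monotonicity, PNS = p₁ − p₀.
PNS = 0.0159 − 0.00693 = 0.00897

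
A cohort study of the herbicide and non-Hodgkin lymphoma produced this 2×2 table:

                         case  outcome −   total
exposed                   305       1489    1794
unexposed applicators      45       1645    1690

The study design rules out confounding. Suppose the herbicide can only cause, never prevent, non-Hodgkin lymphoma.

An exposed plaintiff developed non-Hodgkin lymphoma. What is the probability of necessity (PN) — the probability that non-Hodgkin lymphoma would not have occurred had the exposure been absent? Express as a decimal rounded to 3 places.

PN ≈ 0.843

p₁ = P(outcome | exposed) = 305/1794 = 0.17001
p₀ = P(outcome | unexposed) = 45/1690 = 0.026627
Under exogeneity and monotonicity, PN = (p₁ − p₀) / p₁.
PN = (0.17001 − 0.026627) / 0.17001 = 0.14338 / 0.17001 ≈ 0.8434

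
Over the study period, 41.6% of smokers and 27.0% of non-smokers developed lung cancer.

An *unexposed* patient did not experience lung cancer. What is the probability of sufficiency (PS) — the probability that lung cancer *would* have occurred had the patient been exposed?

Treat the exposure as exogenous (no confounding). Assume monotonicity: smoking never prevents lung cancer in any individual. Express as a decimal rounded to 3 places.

p₁ = 0.416, p₀ = 0.27.
Under exogeneity and monotonicity, PS = (p₁ − p₀) / (1 − p₀).
PS = (0.416 − 0.27) / (1 − 0.27) = 0.146 / 0.73 ≈ 0.2000

PS ≈ 0.200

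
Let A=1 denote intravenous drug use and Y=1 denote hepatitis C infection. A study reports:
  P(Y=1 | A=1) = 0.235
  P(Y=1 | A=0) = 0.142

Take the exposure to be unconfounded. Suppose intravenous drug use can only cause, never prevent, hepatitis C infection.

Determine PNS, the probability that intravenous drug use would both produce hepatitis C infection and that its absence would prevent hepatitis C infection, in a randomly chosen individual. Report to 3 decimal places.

Let p₁ = 0.235, p₀ = 0.142.
Under exogeneity and monotonicity, PNS = p₁ − p₀.
PNS = 0.235 − 0.142 = 0.093

PNS ≈ 0.093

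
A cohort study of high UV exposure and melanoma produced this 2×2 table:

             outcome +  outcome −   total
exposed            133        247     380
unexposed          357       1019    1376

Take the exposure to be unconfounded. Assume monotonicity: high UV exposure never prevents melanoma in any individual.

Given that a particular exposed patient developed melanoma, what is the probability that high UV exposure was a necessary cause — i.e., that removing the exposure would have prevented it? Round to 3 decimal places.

p₁ = P(outcome | exposed) = 133/380 = 0.35
p₀ = P(outcome | unexposed) = 357/1376 = 0.25945
Under exogeneity and monotonicity, PN = (p₁ − p₀)/p₁.
PN = (0.35 − 0.25945) / 0.35 ≈ 0.2587

PN ≈ 0.259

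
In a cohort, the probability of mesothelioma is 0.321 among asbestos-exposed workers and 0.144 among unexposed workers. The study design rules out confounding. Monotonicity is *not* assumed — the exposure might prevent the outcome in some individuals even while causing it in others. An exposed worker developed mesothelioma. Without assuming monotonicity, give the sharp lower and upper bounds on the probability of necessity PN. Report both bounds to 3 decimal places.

0.551 ≤ PN ≤ 1.000

Let p₁ = 0.321, p₀ = 0.144.
Under exogeneity alone the bounds on PN are max{0,(p₁−p₀)/p₁} ≤ PN ≤ min{1,(1−p₀)/p₁}.
  lower = (p₁ − p₀)/p₁ = 0.177 / 0.321 ≈ 0.5514
  upper = min{1, (1 − p₀)/p₁} = 0.856 / 0.321 ≈ 2.6667 → capped at 1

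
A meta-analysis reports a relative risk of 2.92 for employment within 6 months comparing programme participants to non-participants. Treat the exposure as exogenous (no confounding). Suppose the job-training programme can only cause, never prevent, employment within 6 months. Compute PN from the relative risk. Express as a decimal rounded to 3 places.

PN ≈ 0.658

Under exogeneity and monotonicity, PN = (RR − 1) / RR = 1 − 1/RR.
PN = (2.92 − 1) / 2.92 = 1.92 / 2.92 ≈ 0.6575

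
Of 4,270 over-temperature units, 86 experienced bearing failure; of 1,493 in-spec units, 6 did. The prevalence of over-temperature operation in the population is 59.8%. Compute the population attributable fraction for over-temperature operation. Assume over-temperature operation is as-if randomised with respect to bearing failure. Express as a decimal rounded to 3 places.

p₁ = P(outcome | exposed) = 86/4270 = 0.020141
p₀ = P(outcome | unexposed) = 6/1493 = 0.0040188
Overall risk P(Y=1) = π·p₁ + (1−π)·p₀ = 0.598×0.020141 + 0.402×0.0040188 = 0.01366.
Under exogeneity, PAF = [P(Y=1) − p₀] / P(Y=1).
PAF = (0.01366 − 0.0040188) / 0.01366 ≈ 0.7058

PAF ≈ 0.706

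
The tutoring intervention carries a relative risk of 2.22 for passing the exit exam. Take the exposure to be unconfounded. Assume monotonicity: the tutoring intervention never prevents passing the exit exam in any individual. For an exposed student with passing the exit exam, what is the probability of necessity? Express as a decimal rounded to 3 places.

PN ≈ 0.550

Under exogeneity and monotonicity, PN = (RR − 1) / RR = 1 − 1/RR.
PN = (2.22 − 1) / 2.22 = 1.22 / 2.22 ≈ 0.5495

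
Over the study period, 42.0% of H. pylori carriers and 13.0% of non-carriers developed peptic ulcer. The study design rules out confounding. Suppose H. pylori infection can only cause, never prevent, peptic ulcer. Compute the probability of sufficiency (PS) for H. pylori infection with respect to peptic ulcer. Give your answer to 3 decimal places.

p₁ = 0.42, p₀ = 0.13.
Under exogeneity and monotonicity, PS = (p₁ − p₀) / (1 − p₀).
PS = (0.42 − 0.13) / (1 − 0.13) = 0.29 / 0.87 ≈ 0.3333

PS ≈ 0.333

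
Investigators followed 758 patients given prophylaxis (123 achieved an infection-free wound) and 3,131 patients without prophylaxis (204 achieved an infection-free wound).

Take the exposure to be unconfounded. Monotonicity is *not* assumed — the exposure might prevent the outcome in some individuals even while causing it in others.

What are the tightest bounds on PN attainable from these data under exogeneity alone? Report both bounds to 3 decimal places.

0.598 ≤ PN ≤ 1.000

p₁ = P(outcome | exposed) = 123/758 = 0.16227
p₀ = P(outcome | unexposed) = 204/3131 = 0.065155
Under exogeneity alone the bounds on PN are max{0,(p₁−p₀)/p₁} ≤ PN ≤ min{1,(1−p₀)/p₁}.
  lower = (p₁ − p₀)/p₁ = 0.097114 / 0.16227 ≈ 0.5985
  upper = min{1, (1 − p₀)/p₁} = 0.93485 / 0.16227 ≈ 5.7611 → capped at 1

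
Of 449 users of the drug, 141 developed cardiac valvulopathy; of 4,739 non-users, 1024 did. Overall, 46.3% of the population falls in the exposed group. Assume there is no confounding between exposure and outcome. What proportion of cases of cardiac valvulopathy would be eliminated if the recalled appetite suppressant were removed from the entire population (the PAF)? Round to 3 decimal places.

PAF ≈ 0.173

p₁ = P(outcome | exposed) = 141/449 = 0.31403
p₀ = P(outcome | unexposed) = 1024/4739 = 0.21608
Overall risk P(Y=1) = π·p₁ + (1−π)·p₀ = 0.463×0.31403 + 0.537×0.21608 = 0.26143.
Under exogeneity, PAF = [P(Y=1) − p₀] / P(Y=1).
PAF = (0.26143 − 0.21608) / 0.26143 ≈ 0.1735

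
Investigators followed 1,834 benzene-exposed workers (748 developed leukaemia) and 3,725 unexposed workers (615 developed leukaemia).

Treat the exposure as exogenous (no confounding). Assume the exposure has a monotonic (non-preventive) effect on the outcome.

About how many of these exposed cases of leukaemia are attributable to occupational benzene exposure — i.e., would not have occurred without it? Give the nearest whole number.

about 445 cases

p₁ = P(outcome | exposed) = 748/1834 = 0.40785
p₀ = P(outcome | unexposed) = 615/3725 = 0.1651
PN = (p₁ − p₀)/p₁ = (0.40785 − 0.1651) / 0.40785 ≈ 0.59519.
Attributable cases ≈ PN × (exposed cases) = 0.59519 × 748 ≈ 445.21.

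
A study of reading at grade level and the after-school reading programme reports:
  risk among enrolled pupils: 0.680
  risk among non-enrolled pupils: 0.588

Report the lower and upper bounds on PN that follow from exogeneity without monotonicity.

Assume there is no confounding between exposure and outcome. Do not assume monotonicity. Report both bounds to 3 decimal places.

Let p₁ = 0.68, p₀ = 0.588.
Under exogeneity alone the bounds on PN are max{0,(p₁−p₀)/p₁} ≤ PN ≤ min{1,(1−p₀)/p₁}.
  lower = (p₁ − p₀)/p₁ = 0.092 / 0.68 ≈ 0.1353
  upper = min{1, (1 − p₀)/p₁} = 0.412 / 0.68 ≈ 0.6059

0.135 ≤ PN ≤ 0.606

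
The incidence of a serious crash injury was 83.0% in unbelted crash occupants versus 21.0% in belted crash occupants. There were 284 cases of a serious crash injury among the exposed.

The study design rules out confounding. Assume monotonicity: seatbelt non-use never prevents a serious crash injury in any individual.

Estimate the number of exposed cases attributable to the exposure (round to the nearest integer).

about 212 cases

p₁ = 0.83, p₀ = 0.21.
PN = (p₁ − p₀)/p₁ = (0.83 − 0.21) / 0.83 ≈ 0.74699.
Attributable cases ≈ PN × (exposed cases) = 0.74699 × 284 ≈ 212.14.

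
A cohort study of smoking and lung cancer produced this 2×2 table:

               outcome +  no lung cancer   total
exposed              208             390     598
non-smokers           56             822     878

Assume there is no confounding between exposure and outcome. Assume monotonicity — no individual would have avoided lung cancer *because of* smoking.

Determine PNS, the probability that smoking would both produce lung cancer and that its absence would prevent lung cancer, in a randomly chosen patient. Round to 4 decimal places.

p₁ = P(outcome | exposed) = 208/598 = 0.34783
p₀ = P(outcome | unexposed) = 56/878 = 0.063781
Under exogeneity and monotonicity, PNS = p₁ − p₀.
PNS = 0.34783 − 0.063781 = 0.28404

PNS ≈ 0.2840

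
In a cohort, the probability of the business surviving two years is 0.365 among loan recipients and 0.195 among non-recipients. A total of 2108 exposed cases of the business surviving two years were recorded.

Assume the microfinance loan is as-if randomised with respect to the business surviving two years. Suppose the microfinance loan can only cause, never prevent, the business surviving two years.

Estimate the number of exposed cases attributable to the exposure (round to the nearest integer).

about 982 cases

Let p₁ = 0.365, p₀ = 0.195.
PN = (p₁ − p₀)/p₁ = (0.365 − 0.195) / 0.365 ≈ 0.46575.
Attributable cases ≈ PN × (exposed cases) = 0.46575 × 2108 ≈ 981.81.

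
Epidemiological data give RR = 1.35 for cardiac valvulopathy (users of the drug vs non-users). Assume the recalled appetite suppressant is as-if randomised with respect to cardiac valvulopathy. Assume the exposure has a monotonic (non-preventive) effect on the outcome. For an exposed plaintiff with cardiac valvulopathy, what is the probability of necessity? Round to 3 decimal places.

Under exogeneity and monotonicity, PN = (RR − 1) / RR = 1 − 1/RR.
PN = (1.35 − 1) / 1.35 = 0.35 / 1.35 ≈ 0.2593

PN ≈ 0.259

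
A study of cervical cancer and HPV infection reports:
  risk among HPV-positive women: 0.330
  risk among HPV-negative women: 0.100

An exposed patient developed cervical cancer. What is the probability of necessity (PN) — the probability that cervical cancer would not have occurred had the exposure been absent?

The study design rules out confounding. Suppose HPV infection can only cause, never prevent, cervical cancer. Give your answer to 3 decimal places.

PN ≈ 0.697

Let p₁ = 0.33, p₀ = 0.1.
Under exogeneity and monotonicity, PN = (p₁ − p₀) / p₁.
PN = (0.33 − 0.1) / 0.33 = 0.23 / 0.33 ≈ 0.6970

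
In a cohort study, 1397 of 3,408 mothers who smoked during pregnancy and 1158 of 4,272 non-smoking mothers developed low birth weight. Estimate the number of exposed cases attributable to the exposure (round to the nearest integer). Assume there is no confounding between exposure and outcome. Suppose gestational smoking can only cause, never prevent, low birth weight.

p₁ = P(outcome | exposed) = 1397/3408 = 0.40992
p₀ = P(outcome | unexposed) = 1158/4272 = 0.27107
PN = (p₁ − p₀)/p₁ = (0.40992 − 0.27107) / 0.40992 ≈ 0.33873.
Attributable cases ≈ PN × (exposed cases) = 0.33873 × 1397 ≈ 473.20.

about 473 cases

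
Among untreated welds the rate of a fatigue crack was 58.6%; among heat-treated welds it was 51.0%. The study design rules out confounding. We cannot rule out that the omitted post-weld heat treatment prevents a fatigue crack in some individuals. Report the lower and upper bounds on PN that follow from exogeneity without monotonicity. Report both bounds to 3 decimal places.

0.130 ≤ PN ≤ 0.836

p₁ = 0.586, p₀ = 0.51.
Under exogeneity alone the bounds on PN are max{0,(p₁−p₀)/p₁} ≤ PN ≤ min{1,(1−p₀)/p₁}.
  lower = (p₁ − p₀)/p₁ = 0.076 / 0.586 ≈ 0.1297
  upper = min{1, (1 − p₀)/p₁} = 0.49 / 0.586 ≈ 0.8362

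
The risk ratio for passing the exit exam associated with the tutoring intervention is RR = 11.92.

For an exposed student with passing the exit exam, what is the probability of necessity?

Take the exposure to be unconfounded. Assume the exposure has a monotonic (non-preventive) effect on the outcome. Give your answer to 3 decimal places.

Under exogeneity and monotonicity, PN = (RR − 1) / RR = 1 − 1/RR.
PN = (11.92 − 1) / 11.92 = 10.92 / 11.92 ≈ 0.9161

PN ≈ 0.916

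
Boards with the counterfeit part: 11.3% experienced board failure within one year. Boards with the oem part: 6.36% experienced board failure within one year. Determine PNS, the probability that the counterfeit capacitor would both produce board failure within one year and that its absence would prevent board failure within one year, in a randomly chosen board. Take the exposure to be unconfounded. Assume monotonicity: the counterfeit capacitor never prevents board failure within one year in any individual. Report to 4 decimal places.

p₁ = 0.113, p₀ = 0.0636.
Under exogeneity and monotonicity, PNS = p₁ − p₀.
PNS = 0.113 − 0.0636 = 0.0494

PNS ≈ 0.0494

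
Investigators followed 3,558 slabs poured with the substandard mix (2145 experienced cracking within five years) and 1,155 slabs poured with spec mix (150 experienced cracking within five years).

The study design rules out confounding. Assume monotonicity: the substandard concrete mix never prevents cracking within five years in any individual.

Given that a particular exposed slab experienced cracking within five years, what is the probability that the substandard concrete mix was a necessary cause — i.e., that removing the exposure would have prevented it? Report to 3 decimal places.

PN ≈ 0.785

p₁ = P(outcome | exposed) = 2145/3558 = 0.60287
p₀ = P(outcome | unexposed) = 150/1155 = 0.12987
Under exogeneity and monotonicity, PN = (p₁ − p₀) / p₁.
PN = (0.60287 − 0.12987) / 0.60287 = 0.473 / 0.60287 ≈ 0.7846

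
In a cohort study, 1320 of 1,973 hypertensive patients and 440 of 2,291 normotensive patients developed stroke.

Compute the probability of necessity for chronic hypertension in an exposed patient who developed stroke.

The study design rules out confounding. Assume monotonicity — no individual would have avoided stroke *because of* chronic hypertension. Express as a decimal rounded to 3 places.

p₁ = P(outcome | exposed) = 1320/1973 = 0.66903
p₀ = P(outcome | unexposed) = 440/2291 = 0.19206
Under exogeneity and monotonicity, PN = (p₁ − p₀) / p₁.
PN = (0.66903 − 0.19206) / 0.66903 = 0.47698 / 0.66903 ≈ 0.7129

PN ≈ 0.713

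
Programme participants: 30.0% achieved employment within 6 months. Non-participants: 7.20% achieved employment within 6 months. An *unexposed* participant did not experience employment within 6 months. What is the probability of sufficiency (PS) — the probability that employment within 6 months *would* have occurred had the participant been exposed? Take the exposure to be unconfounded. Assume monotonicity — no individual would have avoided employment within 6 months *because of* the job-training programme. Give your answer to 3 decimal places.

p₁ = 0.3, p₀ = 0.072.
Under exogeneity and monotonicity, PS = (p₁ − p₀) / (1 − p₀).
PS = (0.3 − 0.072) / (1 − 0.072) = 0.228 / 0.928 ≈ 0.2457

PS ≈ 0.246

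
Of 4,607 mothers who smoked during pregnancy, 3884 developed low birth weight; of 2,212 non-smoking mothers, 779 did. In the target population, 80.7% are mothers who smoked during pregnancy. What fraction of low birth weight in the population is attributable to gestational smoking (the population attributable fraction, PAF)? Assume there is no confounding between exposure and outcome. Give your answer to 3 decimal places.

PAF ≈ 0.529

p₁ = P(outcome | exposed) = 3884/4607 = 0.84306
p₀ = P(outcome | unexposed) = 779/2212 = 0.35217
Overall risk P(Y=1) = π·p₁ + (1−π)·p₀ = 0.807×0.84306 + 0.193×0.35217 = 0.74832.
Under exogeneity, PAF = [P(Y=1) − p₀] / P(Y=1).
PAF = (0.74832 − 0.35217) / 0.74832 ≈ 0.5294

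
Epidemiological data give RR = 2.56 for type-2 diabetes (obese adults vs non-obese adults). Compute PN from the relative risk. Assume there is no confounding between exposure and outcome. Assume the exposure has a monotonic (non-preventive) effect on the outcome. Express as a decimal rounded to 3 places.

PN ≈ 0.609

Under exogeneity and monotonicity, PN = (RR − 1) / RR = 1 − 1/RR.
PN = (2.56 − 1) / 2.56 = 1.56 / 2.56 ≈ 0.6094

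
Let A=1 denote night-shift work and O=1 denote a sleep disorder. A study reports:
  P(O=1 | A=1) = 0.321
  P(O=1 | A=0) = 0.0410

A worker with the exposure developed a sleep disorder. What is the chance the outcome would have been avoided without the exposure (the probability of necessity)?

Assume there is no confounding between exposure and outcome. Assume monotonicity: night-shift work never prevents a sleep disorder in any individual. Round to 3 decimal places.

PN ≈ 0.872

Let p₁ = 0.321, p₀ = 0.041.
Under exogeneity and monotonicity, PN = (p₁ − p₀) / p₁.
PN = (0.321 − 0.041) / 0.321 = 0.28 / 0.321 ≈ 0.8723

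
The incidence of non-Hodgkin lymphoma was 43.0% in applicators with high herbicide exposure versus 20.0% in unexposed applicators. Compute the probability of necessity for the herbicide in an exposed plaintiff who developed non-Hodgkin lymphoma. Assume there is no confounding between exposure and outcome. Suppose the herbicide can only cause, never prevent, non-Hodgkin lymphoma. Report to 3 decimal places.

PN ≈ 0.535

p₁ = 0.43, p₀ = 0.2.
Under exogeneity and monotonicity, PN = (p₁ − p₀) / p₁.
PN = (0.43 − 0.2) / 0.43 = 0.23 / 0.43 ≈ 0.5349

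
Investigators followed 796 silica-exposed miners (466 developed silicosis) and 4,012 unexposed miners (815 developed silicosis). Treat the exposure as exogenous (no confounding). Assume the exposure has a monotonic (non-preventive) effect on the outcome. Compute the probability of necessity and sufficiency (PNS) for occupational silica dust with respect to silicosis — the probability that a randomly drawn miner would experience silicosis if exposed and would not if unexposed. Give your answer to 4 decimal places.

p₁ = P(outcome | exposed) = 466/796 = 0.58543
p₀ = P(outcome | unexposed) = 815/4012 = 0.20314
Under exogeneity and monotonicity, PNS = p₁ − p₀.
PNS = 0.58543 − 0.20314 = 0.38229

PNS ≈ 0.3823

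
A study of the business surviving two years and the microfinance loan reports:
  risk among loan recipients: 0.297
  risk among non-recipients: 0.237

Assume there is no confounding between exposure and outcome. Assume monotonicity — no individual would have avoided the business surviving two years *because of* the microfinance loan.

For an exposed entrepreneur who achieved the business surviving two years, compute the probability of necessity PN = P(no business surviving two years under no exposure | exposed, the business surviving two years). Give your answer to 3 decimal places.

Let p₁ = 0.297, p₀ = 0.237.
Under exogeneity and monotonicity, PN = (p₁ − p₀) / p₁.
PN = (0.297 − 0.237) / 0.297 = 0.06 / 0.297 ≈ 0.2020

PN ≈ 0.202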